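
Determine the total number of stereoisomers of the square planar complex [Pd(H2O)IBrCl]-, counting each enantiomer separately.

3

A square has two trans pairs of vertices; adjacent vertices are cis.
There are 3 geometric isomers: (Br/H2O trans, Cl/I trans); (Br/I trans, Cl/H2O trans); (Br/Cl trans, H2O/I trans).
Each arrangement has an internal mirror plane or centre of symmetry, so none is chiral.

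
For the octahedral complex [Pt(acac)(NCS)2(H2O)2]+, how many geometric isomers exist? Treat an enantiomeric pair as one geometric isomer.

3

The six octahedral sites form three mutually perpendicular trans pairs.
Each acac is bidentate and must span two cis positions.
The distinct arrangements are (3 in all): NCS cis, H2O trans; NCS cis, H2O cis (chiral); NCS trans, H2O cis.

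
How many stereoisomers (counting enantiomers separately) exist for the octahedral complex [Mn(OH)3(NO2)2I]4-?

3

The six octahedral sites form three mutually perpendicular trans pairs.
There are 3 geometric isomers: OH mer, NO2 cis; OH mer, NO2 trans; OH fac, NO2 cis.
Each arrangement has an internal mirror plane or centre of symmetry, so none is chiral.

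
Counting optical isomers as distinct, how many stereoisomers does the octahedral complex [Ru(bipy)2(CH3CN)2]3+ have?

Each bipy is bidentate and must span two cis positions.
Working through the distinct placements yields 2 geometric isomers: CH3CN trans; CH3CN cis (chiral).
One of these lacks any improper symmetry element and so occurs as an enantiomeric pair, giving 2 + 1 = 3 stereoisomers in total.

3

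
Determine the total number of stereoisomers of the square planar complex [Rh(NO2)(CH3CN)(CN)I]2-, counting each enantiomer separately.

A square has two trans pairs of vertices; adjacent vertices are cis.
Working through the distinct placements yields 3 geometric isomers: (CH3CN/I trans, CN/NO2 trans); (CH3CN/NO2 trans, CN/I trans); (CH3CN/CN trans, I/NO2 trans).
Each arrangement has an internal mirror plane or centre of symmetry, so none is chiral.

3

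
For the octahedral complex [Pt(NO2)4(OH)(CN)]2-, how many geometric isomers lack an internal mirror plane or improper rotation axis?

The six octahedral sites form three mutually perpendicular trans pairs.
There are 2 geometric isomers: OH and CN mutually cis; OH and CN mutually trans.
Each arrangement has an internal mirror plane or centre of symmetry, so none is chiral.

0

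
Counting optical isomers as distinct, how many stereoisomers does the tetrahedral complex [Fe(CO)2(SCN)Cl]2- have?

1

Only one geometric arrangement is possible.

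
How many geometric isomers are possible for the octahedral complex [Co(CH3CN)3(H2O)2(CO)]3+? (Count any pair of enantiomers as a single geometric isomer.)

3

An octahedron has six vertices in three trans pairs; every non-trans pair is cis.
There are 3 geometric isomers: CH3CN mer, H2O trans; CH3CN mer, H2O cis; CH3CN fac, H2O cis.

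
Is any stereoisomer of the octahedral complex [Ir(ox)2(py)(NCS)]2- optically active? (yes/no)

yes

Each ox is bidentate and must span two cis positions.
Working through the distinct placements yields 2 geometric isomers: py and NCS mutually cis (chiral); py and NCS mutually trans.
One of these lacks any improper symmetry element and so occurs as an enantiomeric pair, giving 2 + 1 = 3 stereoisomers in total.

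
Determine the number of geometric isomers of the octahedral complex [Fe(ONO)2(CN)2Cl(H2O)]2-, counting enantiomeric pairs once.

An octahedron has six vertices in three trans pairs; every non-trans pair is cis.
The distinct arrangements are (6 in all): ONO trans, CN trans; ONO cis, CN trans; ONO trans, CN cis; ONO cis, CN cis (3 arrangements, 2 chiral).

6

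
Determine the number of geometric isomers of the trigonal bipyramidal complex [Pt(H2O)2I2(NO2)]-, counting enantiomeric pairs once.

5

In a trigonal bipyramid the two axial positions differ from the three equatorial ones.
Placing the ligands in turn and identifying arrangements related by rotation or reflection leaves 5 distinct geometric isomers.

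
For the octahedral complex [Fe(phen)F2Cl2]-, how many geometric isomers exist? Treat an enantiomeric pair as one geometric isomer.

An octahedron has six vertices in three trans pairs; every non-trans pair is cis.
Each phen is bidentate and must span two cis positions.
Systematic placement gives 3 geometric isomers: F cis, Cl trans; F cis, Cl cis (chiral); F trans, Cl cis.

3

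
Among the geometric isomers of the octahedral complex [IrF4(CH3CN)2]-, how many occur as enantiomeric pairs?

An octahedron has six vertices in three trans pairs; every non-trans pair is cis.
There are 2 geometric isomers: CH3CN trans; CH3CN cis.
Each arrangement has an internal mirror plane or centre of symmetry, so none is chiral.

0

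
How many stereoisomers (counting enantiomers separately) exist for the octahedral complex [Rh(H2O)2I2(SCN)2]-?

There are 5 geometric isomers: H2O trans, I trans, SCN trans; H2O trans, I cis, SCN cis; H2O cis, I cis, SCN trans; H2O cis, I cis, SCN cis (chiral); H2O cis, I trans, SCN cis.
One of these lacks any improper symmetry element and so occurs as an enantiomeric pair, giving 5 + 1 = 6 stereoisomers in total.

6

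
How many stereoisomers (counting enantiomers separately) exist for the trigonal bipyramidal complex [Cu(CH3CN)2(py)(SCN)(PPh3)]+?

10

A trigonal bipyramid has two axial and three equatorial sites, which are chemically inequivalent.
Systematic enumeration (placing each ligand type in turn and discarding arrangements equivalent by rotation or reflection) gives 7 geometric isomers.
Of these, 3 lack any improper symmetry element and so occur as enantiomeric pairs, giving 7 + 3 = 10 stereoisomers in total.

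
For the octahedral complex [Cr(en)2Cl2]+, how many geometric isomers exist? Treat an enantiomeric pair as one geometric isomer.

Each en is bidentate and must span two cis positions.
The distinct arrangements are (2 in all): Cl trans; Cl cis (chiral).

2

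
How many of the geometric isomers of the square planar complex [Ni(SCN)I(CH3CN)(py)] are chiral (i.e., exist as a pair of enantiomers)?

In a square planar complex each vertex has one trans partner and two cis neighbours.
The distinct arrangements are (3 in all): (CH3CN/SCN trans, I/py trans); (CH3CN/py trans, I/SCN trans); (CH3CN/I trans, SCN/py trans).
Each arrangement has an internal mirror plane or centre of symmetry, so none is chiral.

0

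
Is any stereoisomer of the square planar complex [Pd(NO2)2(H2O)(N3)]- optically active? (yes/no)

A square has two trans pairs of vertices; adjacent vertices are cis.
The distinct arrangements are (2 in all): NO2 cis; NO2 trans.
Each arrangement has an internal mirror plane or centre of symmetry, so none is chiral.

no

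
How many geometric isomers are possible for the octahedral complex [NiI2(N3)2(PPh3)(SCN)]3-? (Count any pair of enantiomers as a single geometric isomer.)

6

In an octahedral complex each vertex has one trans partner and four cis neighbours.
Systematic placement gives 6 geometric isomers: I trans, N3 trans; I trans, N3 cis; I cis, N3 cis (3 arrangements, 2 chiral); I cis, N3 trans.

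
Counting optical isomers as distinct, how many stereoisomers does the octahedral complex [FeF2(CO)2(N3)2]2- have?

6

In an octahedral complex each vertex has one trans partner and four cis neighbours.
Working through the distinct placements yields 5 geometric isomers: F trans, CO trans, N3 trans; F cis, CO trans, N3 cis; F cis, CO cis, N3 trans; F cis, CO cis, N3 cis (chiral); F trans, CO cis, N3 cis.
One of these lacks any improper symmetry element and so occurs as an enantiomeric pair, giving 5 + 1 = 6 stereoisomers in total.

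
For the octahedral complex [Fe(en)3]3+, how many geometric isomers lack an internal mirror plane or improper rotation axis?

1

In an octahedral complex each vertex has one trans partner and four cis neighbours.
Each en is bidentate and must span two cis positions.
Only one geometric arrangement is possible; it has no improper symmetry element, so it exists as a pair of enantiomers (2 stereoisomers).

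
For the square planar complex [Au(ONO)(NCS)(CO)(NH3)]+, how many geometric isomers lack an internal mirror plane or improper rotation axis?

0

There are 3 geometric isomers: (CO/NH3 trans, NCS/ONO trans); (CO/ONO trans, NCS/NH3 trans); (CO/NCS trans, NH3/ONO trans).
Each arrangement has an internal mirror plane or centre of symmetry, so none is chiral.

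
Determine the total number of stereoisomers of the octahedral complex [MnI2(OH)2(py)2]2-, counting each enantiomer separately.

6

An octahedron has six vertices in three trans pairs; every non-trans pair is cis.
Working through the distinct placements yields 5 geometric isomers: I trans, OH trans, py trans; I trans, OH cis, py cis; I cis, OH cis, py trans; I cis, OH cis, py cis (chiral); I cis, OH trans, py cis.
One of these lacks any improper symmetry element and so occurs as an enantiomeric pair, giving 5 + 1 = 6 stereoisomers in total.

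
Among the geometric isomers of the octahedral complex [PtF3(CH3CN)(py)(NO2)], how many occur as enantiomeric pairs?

In an octahedral complex each vertex has one trans partner and four cis neighbours.
Systematic placement gives 4 geometric isomers: F mer (3 arrangements); F fac (chiral).
One of these lacks any improper symmetry element and so occurs as an enantiomeric pair, giving 4 + 1 = 5 stereoisomers in total.

1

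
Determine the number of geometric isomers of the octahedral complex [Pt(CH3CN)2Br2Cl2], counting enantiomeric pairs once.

5

An octahedron has six vertices in three trans pairs; every non-trans pair is cis.
Working through the distinct placements yields 5 geometric isomers: CH3CN trans, Br trans, Cl trans; CH3CN cis, Br trans, Cl cis; CH3CN cis, Br cis, Cl trans; CH3CN cis, Br cis, Cl cis (chiral); CH3CN trans, Br cis, Cl cis.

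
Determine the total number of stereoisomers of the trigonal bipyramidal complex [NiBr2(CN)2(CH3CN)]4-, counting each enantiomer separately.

In a trigonal bipyramid the two axial positions differ from the three equatorial ones.
Systematic enumeration (placing each ligand type in turn and discarding arrangements equivalent by rotation or reflection) gives 5 geometric isomers.
One of these lacks any improper symmetry element and so occurs as an enantiomeric pair, giving 5 + 1 = 6 stereoisomers in total.

6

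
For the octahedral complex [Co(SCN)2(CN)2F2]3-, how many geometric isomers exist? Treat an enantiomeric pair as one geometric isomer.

An octahedron has six vertices in three trans pairs; every non-trans pair is cis.
There are 5 geometric isomers: SCN trans, CN trans, F trans; SCN cis, CN trans, F cis; SCN trans, CN cis, F cis; SCN cis, CN cis, F cis (chiral); SCN cis, CN cis, F trans.

5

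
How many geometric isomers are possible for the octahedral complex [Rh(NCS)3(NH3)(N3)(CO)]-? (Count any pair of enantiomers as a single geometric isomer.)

In an octahedral complex each vertex has one trans partner and four cis neighbours.
Working through the distinct placements yields 4 geometric isomers: NCS mer (3 arrangements); NCS fac (chiral).

4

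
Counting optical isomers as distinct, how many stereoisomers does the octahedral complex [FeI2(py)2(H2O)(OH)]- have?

8

An octahedron has six vertices in three trans pairs; every non-trans pair is cis.
There are 6 geometric isomers: I cis, py trans; I cis, py cis (3 arrangements, 2 chiral); I trans, py trans; I trans, py cis.
Of these, 2 lack any improper symmetry element and so occur as enantiomeric pairs, giving 6 + 2 = 8 stereoisomers in total.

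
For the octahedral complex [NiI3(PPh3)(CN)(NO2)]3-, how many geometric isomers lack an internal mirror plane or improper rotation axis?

1

The six octahedral sites form three mutually perpendicular trans pairs.
Working through the distinct placements yields 4 geometric isomers: I mer (3 arrangements); I fac (chiral).
One of these lacks any improper symmetry element and so occurs as an enantiomeric pair, giving 4 + 1 = 5 stereoisomers in total.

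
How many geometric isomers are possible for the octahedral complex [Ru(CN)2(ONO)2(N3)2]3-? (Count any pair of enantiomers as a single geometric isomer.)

In an octahedral complex each vertex has one trans partner and four cis neighbours.
Systematic placement gives 5 geometric isomers: CN trans, ONO trans, N3 trans; CN trans, ONO cis, N3 cis; CN cis, ONO trans, N3 cis; CN cis, ONO cis, N3 cis (chiral); CN cis, ONO cis, N3 trans.

5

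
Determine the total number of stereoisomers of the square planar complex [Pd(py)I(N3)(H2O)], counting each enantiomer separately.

3

There are 3 geometric isomers: (H2O/N3 trans, I/py trans); (H2O/py trans, I/N3 trans); (H2O/I trans, N3/py trans).
Each arrangement has an internal mirror plane or centre of symmetry, so none is chiral.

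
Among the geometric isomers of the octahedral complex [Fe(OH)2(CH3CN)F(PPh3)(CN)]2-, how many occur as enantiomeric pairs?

In an octahedral complex each vertex has one trans partner and four cis neighbours.
Exhaustive case analysis gives 9 geometric isomers.
Of these, 6 lack any improper symmetry element and so occur as enantiomeric pairs, giving 9 + 6 = 15 stereoisomers in total.

6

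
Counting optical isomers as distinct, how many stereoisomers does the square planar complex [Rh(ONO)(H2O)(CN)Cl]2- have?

Systematic placement gives 3 geometric isomers: (CN/H2O trans, Cl/ONO trans); (CN/ONO trans, Cl/H2O trans); (CN/Cl trans, H2O/ONO trans).
Each arrangement has an internal mirror plane or centre of symmetry, so none is chiral.

3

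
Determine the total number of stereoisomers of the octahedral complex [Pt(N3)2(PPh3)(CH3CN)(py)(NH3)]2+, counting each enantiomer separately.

15

Placing the ligands in turn and identifying arrangements related by rotation or reflection leaves 9 distinct geometric isomers.
Of these, 6 lack any improper symmetry element and so occur as enantiomeric pairs, giving 9 + 6 = 15 stereoisomers in total.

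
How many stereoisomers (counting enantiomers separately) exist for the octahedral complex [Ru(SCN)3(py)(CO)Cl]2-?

In an octahedral complex each vertex has one trans partner and four cis neighbours.
There are 4 geometric isomers: SCN mer (3 arrangements); SCN fac (chiral).
One of these lacks any improper symmetry element and so occurs as an enantiomeric pair, giving 4 + 1 = 5 stereoisomers in total.

5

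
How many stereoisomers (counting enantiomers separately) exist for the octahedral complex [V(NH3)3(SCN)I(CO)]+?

The six octahedral sites form three mutually perpendicular trans pairs.
There are 4 geometric isomers: NH3 mer (3 arrangements); NH3 fac (chiral).
One of these lacks any improper symmetry element and so occurs as an enantiomeric pair, giving 4 + 1 = 5 stereoisomers in total.

5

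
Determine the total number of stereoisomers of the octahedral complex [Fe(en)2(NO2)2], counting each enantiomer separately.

Each en is bidentate and must span two cis positions.
Working through the distinct placements yields 2 geometric isomers: NO2 trans; NO2 cis (chiral).
One of these lacks any improper symmetry element and so occurs as an enantiomeric pair, giving 2 + 1 = 3 stereoisomers in total.

3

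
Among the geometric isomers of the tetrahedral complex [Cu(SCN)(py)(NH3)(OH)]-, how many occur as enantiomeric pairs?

1

All four vertices of a tetrahedron are equivalent and mutually adjacent, so cis/trans isomerism cannot arise.
Only one geometric arrangement is possible; it has no improper symmetry element, so it exists as a pair of enantiomers (2 stereoisomers).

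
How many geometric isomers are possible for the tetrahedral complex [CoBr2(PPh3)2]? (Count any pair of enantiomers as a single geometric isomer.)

1

In a tetrahedral complex all four positions are equivalent and every pair of ligands is adjacent — there is no cis/trans distinction.
Only one geometric arrangement is possible.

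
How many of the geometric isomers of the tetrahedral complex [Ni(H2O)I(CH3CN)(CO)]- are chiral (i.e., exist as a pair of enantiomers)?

All four vertices of a tetrahedron are equivalent and mutually adjacent, so cis/trans isomerism cannot arise.
Only one geometric arrangement is possible; it has no improper symmetry element, so it exists as a pair of enantiomers (2 stereoisomers).

1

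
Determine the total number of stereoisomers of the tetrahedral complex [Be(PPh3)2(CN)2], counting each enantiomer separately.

1

All four vertices of a tetrahedron are equivalent and mutually adjacent, so cis/trans isomerism cannot arise.
Only one geometric arrangement is possible.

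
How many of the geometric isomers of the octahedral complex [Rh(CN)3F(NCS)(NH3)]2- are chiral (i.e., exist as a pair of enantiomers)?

1

In an octahedral complex each vertex has one trans partner and four cis neighbours.
The distinct arrangements are (4 in all): CN mer (3 arrangements); CN fac (chiral).
One of these lacks any improper symmetry element and so occurs as an enantiomeric pair, giving 4 + 1 = 5 stereoisomers in total.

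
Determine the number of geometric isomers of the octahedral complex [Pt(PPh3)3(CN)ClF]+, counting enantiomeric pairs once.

4

Working through the distinct placements yields 4 geometric isomers: PPh3 mer (3 arrangements); PPh3 fac (chiral).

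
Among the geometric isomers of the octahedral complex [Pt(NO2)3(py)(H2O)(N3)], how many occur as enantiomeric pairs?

1

An octahedron has six vertices in three trans pairs; every non-trans pair is cis.
The distinct arrangements are (4 in all): NO2 mer (3 arrangements); NO2 fac (chiral).
One of these lacks any improper symmetry element and so occurs as an enantiomeric pair, giving 4 + 1 = 5 stereoisomers in total.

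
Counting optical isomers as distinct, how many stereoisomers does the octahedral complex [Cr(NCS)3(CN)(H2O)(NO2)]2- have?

There are 4 geometric isomers: NCS mer (3 arrangements); NCS fac (chiral).
One of these lacks any improper symmetry element and so occurs as an enantiomeric pair, giving 4 + 1 = 5 stereoisomers in total.

5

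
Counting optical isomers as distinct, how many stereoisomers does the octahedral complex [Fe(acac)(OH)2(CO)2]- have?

Each acac is bidentate and must span two cis positions.
Working through the distinct placements yields 3 geometric isomers: OH cis, CO trans; OH cis, CO cis (chiral); OH trans, CO cis.
One of these lacks any improper symmetry element and so occurs as an enantiomeric pair, giving 3 + 1 = 4 stereoisomers in total.

4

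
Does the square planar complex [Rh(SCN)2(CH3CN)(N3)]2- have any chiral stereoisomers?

no

Working through the distinct placements yields 2 geometric isomers: SCN cis; SCN trans.
Each arrangement has an internal mirror plane or centre of symmetry, so none is chiral.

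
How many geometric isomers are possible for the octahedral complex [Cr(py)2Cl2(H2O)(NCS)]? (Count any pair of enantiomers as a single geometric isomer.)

6

In an octahedral complex each vertex has one trans partner and four cis neighbours.
The distinct arrangements are (6 in all): py trans, Cl trans; py cis, Cl trans; py trans, Cl cis; py cis, Cl cis (3 arrangements, 2 chiral).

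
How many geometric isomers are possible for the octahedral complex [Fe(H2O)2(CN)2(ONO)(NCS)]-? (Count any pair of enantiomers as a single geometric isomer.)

In an octahedral complex each vertex has one trans partner and four cis neighbours.
There are 6 geometric isomers: H2O trans, CN trans; H2O cis, CN trans; H2O cis, CN cis (3 arrangements, 2 chiral); H2O trans, CN cis.

6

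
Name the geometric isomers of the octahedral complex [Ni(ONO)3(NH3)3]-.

fac and mer

The distinct arrangements are (2 in all): ONO mer; ONO fac.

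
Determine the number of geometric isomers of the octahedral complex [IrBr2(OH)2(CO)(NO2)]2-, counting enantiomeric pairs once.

In an octahedral complex each vertex has one trans partner and four cis neighbours.
The distinct arrangements are (6 in all): Br trans, OH trans; Br trans, OH cis; Br cis, OH trans; Br cis, OH cis (3 arrangements, 2 chiral).

6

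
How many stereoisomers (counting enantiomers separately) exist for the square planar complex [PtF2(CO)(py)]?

There are 2 geometric isomers: F cis; F trans.
Each arrangement has an internal mirror plane or centre of symmetry, so none is chiral.

2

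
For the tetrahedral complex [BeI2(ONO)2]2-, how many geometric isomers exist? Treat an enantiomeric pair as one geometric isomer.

In a tetrahedral complex all four positions are equivalent and every pair of ligands is adjacent — there is no cis/trans distinction.
Only one geometric arrangement is possible.

1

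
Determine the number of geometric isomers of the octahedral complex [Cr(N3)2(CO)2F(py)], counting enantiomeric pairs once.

Working through the distinct placements yields 6 geometric isomers: N3 cis, CO trans; N3 trans, CO trans; N3 cis, CO cis (3 arrangements, 2 chiral); N3 trans, CO cis.

6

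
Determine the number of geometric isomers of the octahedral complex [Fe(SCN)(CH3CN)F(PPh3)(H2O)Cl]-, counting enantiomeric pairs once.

15

Exhaustive case analysis gives 15 geometric isomers.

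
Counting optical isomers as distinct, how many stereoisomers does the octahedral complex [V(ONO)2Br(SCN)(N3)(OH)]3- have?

The six octahedral sites form three mutually perpendicular trans pairs.
Systematic enumeration (placing each ligand type in turn and discarding arrangements equivalent by rotation or reflection) gives 9 geometric isomers.
Of these, 6 lack any improper symmetry element and so occur as enantiomeric pairs, giving 9 + 6 = 15 stereoisomers in total.

15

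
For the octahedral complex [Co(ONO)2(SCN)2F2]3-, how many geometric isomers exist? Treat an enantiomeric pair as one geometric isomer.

5

There are 5 geometric isomers: ONO trans, SCN trans, F trans; ONO cis, SCN cis, F trans; ONO cis, SCN trans, F cis; ONO cis, SCN cis, F cis (chiral); ONO trans, SCN cis, F cis.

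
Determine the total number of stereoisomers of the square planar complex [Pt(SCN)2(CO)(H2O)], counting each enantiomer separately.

In a square planar complex each vertex has one trans partner and two cis neighbours.
Working through the distinct placements yields 2 geometric isomers: SCN cis; SCN trans.
Each arrangement has an internal mirror plane or centre of symmetry, so none is chiral.

2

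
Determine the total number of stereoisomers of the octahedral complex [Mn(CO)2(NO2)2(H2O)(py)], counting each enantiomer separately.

An octahedron has six vertices in three trans pairs; every non-trans pair is cis.
The distinct arrangements are (6 in all): CO trans, NO2 cis; CO trans, NO2 trans; CO cis, NO2 cis (3 arrangements, 2 chiral); CO cis, NO2 trans.
Of these, 2 lack any improper symmetry element and so occur as enantiomeric pairs, giving 6 + 2 = 8 stereoisomers in total.

8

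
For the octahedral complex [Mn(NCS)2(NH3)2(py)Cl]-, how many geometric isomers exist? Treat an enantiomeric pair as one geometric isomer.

6

There are 6 geometric isomers: NCS cis, NH3 cis (3 arrangements, 2 chiral); NCS cis, NH3 trans; NCS trans, NH3 cis; NCS trans, NH3 trans.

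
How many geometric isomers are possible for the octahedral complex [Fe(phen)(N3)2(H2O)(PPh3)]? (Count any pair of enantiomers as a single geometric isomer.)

4

In an octahedral complex each vertex has one trans partner and four cis neighbours.
Each phen is bidentate and must span two cis positions.
Systematic placement gives 4 geometric isomers: N3 cis (3 arrangements, 2 chiral); N3 trans.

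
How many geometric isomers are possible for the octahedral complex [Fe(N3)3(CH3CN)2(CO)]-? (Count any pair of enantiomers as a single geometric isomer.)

3

The distinct arrangements are (3 in all): N3 mer, CH3CN trans; N3 mer, CH3CN cis; N3 fac, CH3CN cis.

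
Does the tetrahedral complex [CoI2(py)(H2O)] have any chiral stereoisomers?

Only one geometric arrangement is possible.

no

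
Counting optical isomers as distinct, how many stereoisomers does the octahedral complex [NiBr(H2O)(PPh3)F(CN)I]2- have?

An octahedron has six vertices in three trans pairs; every non-trans pair is cis.
Exhaustive case analysis gives 15 geometric isomers.
Of these, 15 lack any improper symmetry element and so occur as enantiomeric pairs, giving 15 + 15 = 30 stereoisomers in total.

30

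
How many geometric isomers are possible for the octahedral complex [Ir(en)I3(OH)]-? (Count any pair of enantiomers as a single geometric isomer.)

2

Each en is bidentate and must span two cis positions.
There are 2 geometric isomers: I mer; I fac.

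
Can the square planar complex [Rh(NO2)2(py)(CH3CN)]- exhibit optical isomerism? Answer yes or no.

A square has two trans pairs of vertices; adjacent vertices are cis.
Systematic placement gives 2 geometric isomers: NO2 cis; NO2 trans.
Each arrangement has an internal mirror plane or centre of symmetry, so none is chiral.

no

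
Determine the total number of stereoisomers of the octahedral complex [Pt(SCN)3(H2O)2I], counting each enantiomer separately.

3

In an octahedral complex each vertex has one trans partner and four cis neighbours.
Systematic placement gives 3 geometric isomers: SCN mer, H2O trans; SCN mer, H2O cis; SCN fac, H2O cis.
Each arrangement has an internal mirror plane or centre of symmetry, so none is chiral.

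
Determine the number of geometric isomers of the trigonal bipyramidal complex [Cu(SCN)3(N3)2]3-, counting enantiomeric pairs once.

Systematic placement gives 3 geometric isomers: N3 both axial; N3 one axial, one equatorial; N3 both equatorial.

3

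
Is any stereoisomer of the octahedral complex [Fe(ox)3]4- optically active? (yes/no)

In an octahedral complex each vertex has one trans partner and four cis neighbours.
Each ox is bidentate and must span two cis positions.
Only one geometric arrangement is possible; it has no improper symmetry element, so it exists as a pair of enantiomers (2 stereoisomers).

yes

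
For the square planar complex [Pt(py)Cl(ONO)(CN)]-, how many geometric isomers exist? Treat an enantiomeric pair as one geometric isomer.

There are 3 geometric isomers: (CN/ONO trans, Cl/py trans); (CN/py trans, Cl/ONO trans); (CN/Cl trans, ONO/py trans).

3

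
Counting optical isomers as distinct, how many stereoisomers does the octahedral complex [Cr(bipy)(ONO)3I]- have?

2

An octahedron has six vertices in three trans pairs; every non-trans pair is cis.
Each bipy is bidentate and must span two cis positions.
There are 2 geometric isomers: ONO fac; ONO mer.
Each arrangement has an internal mirror plane or centre of symmetry, so none is chiral.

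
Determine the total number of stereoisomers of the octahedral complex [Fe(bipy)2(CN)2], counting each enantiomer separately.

3

An octahedron has six vertices in three trans pairs; every non-trans pair is cis.
Each bipy is bidentate and must span two cis positions.
Working through the distinct placements yields 2 geometric isomers: CN trans; CN cis (chiral).
One of these lacks any improper symmetry element and so occurs as an enantiomeric pair, giving 2 + 1 = 3 stereoisomers in total.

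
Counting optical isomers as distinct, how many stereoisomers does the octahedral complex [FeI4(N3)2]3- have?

In an octahedral complex each vertex has one trans partner and four cis neighbours.
There are 2 geometric isomers: N3 trans; N3 cis.
Each arrangement has an internal mirror plane or centre of symmetry, so none is chiral.

2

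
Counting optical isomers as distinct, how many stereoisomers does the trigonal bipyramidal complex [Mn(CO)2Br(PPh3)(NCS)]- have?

A trigonal bipyramid has two axial and three equatorial sites, which are chemically inequivalent.
Exhaustive case analysis gives 7 geometric isomers.
Of these, 3 lack any improper symmetry element and so occur as enantiomeric pairs, giving 7 + 3 = 10 stereoisomers in total.

10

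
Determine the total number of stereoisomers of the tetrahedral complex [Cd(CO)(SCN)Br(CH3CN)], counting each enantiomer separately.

2

All four vertices of a tetrahedron are equivalent and mutually adjacent, so cis/trans isomerism cannot arise.
Only one geometric arrangement is possible; it has no improper symmetry element, so it exists as a pair of enantiomers (2 stereoisomers).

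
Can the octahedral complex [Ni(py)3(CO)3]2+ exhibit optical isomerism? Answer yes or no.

Systematic placement gives 2 geometric isomers: py mer; py fac.
Each arrangement has an internal mirror plane or centre of symmetry, so none is chiral.

no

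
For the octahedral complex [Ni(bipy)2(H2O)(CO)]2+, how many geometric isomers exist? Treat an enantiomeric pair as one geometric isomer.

Each bipy is bidentate and must span two cis positions.
Working through the distinct placements yields 2 geometric isomers: H2O and CO mutually trans; H2O and CO mutually cis (chiral).

2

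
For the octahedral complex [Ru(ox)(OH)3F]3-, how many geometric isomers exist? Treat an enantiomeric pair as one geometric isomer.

2

The six octahedral sites form three mutually perpendicular trans pairs.
Each ox is bidentate and must span two cis positions.
There are 2 geometric isomers: OH fac; OH mer.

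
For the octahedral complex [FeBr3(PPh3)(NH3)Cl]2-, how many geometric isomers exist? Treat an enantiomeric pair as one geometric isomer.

The distinct arrangements are (4 in all): Br mer (3 arrangements); Br fac (chiral).

4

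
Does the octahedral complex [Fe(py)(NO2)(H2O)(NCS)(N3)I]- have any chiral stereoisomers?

yes

An octahedron has six vertices in three trans pairs; every non-trans pair is cis.
Exhaustive case analysis gives 15 geometric isomers.
Of these, 15 lack any improper symmetry element and so occur as enantiomeric pairs, giving 15 + 15 = 30 stereoisomers in total.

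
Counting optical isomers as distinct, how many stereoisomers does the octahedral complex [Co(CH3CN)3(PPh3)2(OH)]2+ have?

The six octahedral sites form three mutually perpendicular trans pairs.
Systematic placement gives 3 geometric isomers: CH3CN mer, PPh3 trans; CH3CN mer, PPh3 cis; CH3CN fac, PPh3 cis.
Each arrangement has an internal mirror plane or centre of symmetry, so none is chiral.

3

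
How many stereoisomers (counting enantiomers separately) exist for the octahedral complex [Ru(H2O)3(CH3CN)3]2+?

2

An octahedron has six vertices in three trans pairs; every non-trans pair is cis.
The distinct arrangements are (2 in all): H2O mer; H2O fac.
Each arrangement has an internal mirror plane or centre of symmetry, so none is chiral.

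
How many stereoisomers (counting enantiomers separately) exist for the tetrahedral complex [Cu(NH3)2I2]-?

Only one geometric arrangement is possible.

1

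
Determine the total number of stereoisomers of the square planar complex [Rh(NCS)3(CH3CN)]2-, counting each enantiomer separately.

1

A square has two trans pairs of vertices; adjacent vertices are cis.
Only one geometric arrangement is possible.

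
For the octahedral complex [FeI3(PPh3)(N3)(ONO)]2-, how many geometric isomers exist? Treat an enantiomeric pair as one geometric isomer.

4

An octahedron has six vertices in three trans pairs; every non-trans pair is cis.
There are 4 geometric isomers: I mer (3 arrangements); I fac (chiral).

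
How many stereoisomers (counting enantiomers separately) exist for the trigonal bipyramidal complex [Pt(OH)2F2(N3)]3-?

In a trigonal bipyramid the two axial positions differ from the three equatorial ones.
Systematic enumeration (placing each ligand type in turn and discarding arrangements equivalent by rotation or reflection) gives 5 geometric isomers.
One of these lacks any improper symmetry element and so occurs as an enantiomeric pair, giving 5 + 1 = 6 stereoisomers in total.

6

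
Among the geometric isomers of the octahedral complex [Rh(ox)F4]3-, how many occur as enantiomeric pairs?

The six octahedral sites form three mutually perpendicular trans pairs.
Each ox is bidentate and must span two cis positions.
Only one geometric arrangement is possible.

0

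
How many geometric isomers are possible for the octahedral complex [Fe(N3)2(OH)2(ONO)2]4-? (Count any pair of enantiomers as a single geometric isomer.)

In an octahedral complex each vertex has one trans partner and four cis neighbours.
Systematic placement gives 5 geometric isomers: N3 trans, OH trans, ONO trans; N3 trans, OH cis, ONO cis; N3 cis, OH cis, ONO trans; N3 cis, OH cis, ONO cis (chiral); N3 cis, OH trans, ONO cis.

5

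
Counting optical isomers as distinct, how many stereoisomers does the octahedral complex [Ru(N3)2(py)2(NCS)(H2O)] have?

8

An octahedron has six vertices in three trans pairs; every non-trans pair is cis.
Working through the distinct placements yields 6 geometric isomers: N3 cis, py trans; N3 cis, py cis (3 arrangements, 2 chiral); N3 trans, py trans; N3 trans, py cis.
Of these, 2 lack any improper symmetry element and so occur as enantiomeric pairs, giving 6 + 2 = 8 stereoisomers in total.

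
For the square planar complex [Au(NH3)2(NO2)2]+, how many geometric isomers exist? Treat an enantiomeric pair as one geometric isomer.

2

In a square planar complex each vertex has one trans partner and two cis neighbours.
Working through the distinct placements yields 2 geometric isomers: NH3 cis; NH3 trans.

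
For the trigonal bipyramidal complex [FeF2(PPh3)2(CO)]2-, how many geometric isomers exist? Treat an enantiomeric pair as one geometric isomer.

5

Systematic enumeration (placing each ligand type in turn and discarding arrangements equivalent by rotation or reflection) gives 5 geometric isomers.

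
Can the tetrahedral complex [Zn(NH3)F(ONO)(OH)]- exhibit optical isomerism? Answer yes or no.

yes

In a tetrahedral complex all four positions are equivalent and every pair of ligands is adjacent — there is no cis/trans distinction.
Only one geometric arrangement is possible; it has no improper symmetry element, so it exists as a pair of enantiomers (2 stereoisomers).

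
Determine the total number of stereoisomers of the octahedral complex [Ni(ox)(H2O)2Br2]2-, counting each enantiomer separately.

4

The six octahedral sites form three mutually perpendicular trans pairs.
Each ox is bidentate and must span two cis positions.
Working through the distinct placements yields 3 geometric isomers: H2O cis, Br trans; H2O cis, Br cis (chiral); H2O trans, Br cis.
One of these lacks any improper symmetry element and so occurs as an enantiomeric pair, giving 3 + 1 = 4 stereoisomers in total.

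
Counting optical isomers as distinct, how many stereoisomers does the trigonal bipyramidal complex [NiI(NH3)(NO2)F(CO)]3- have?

Placing the ligands in turn and identifying arrangements related by rotation or reflection leaves 10 distinct geometric isomers.
Of these, 10 lack any improper symmetry element and so occur as enantiomeric pairs, giving 10 + 10 = 20 stereoisomers in total.

20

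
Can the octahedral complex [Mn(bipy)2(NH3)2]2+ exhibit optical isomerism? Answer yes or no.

yes

In an octahedral complex each vertex has one trans partner and four cis neighbours.
Each bipy is bidentate and must span two cis positions.
The distinct arrangements are (2 in all): NH3 trans; NH3 cis (chiral).
One of these lacks any improper symmetry element and so occurs as an enantiomeric pair, giving 2 + 1 = 3 stereoisomers in total.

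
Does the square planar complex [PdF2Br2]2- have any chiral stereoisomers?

no

In a square planar complex each vertex has one trans partner and two cis neighbours.
Working through the distinct placements yields 2 geometric isomers: F cis; F trans.
Each arrangement has an internal mirror plane or centre of symmetry, so none is chiral.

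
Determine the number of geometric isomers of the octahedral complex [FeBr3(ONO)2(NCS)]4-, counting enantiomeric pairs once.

3

In an octahedral complex each vertex has one trans partner and four cis neighbours.
Systematic placement gives 3 geometric isomers: Br mer, ONO trans; Br mer, ONO cis; Br fac, ONO cis.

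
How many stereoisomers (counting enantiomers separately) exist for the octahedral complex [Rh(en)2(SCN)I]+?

In an octahedral complex each vertex has one trans partner and four cis neighbours.
Each en is bidentate and must span two cis positions.
There are 2 geometric isomers: SCN and I mutually trans; SCN and I mutually cis (chiral).
One of these lacks any improper symmetry element and so occurs as an enantiomeric pair, giving 2 + 1 = 3 stereoisomers in total.

3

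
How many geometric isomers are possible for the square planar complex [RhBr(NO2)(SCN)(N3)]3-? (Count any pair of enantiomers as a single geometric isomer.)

In a square planar complex each vertex has one trans partner and two cis neighbours.
The distinct arrangements are (3 in all): (Br/NO2 trans, N3/SCN trans); (Br/SCN trans, N3/NO2 trans); (Br/N3 trans, NO2/SCN trans).

3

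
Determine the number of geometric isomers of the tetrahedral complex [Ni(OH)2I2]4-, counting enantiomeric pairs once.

In a tetrahedral complex all four positions are equivalent and every pair of ligands is adjacent — there is no cis/trans distinction.
Only one geometric arrangement is possible.

1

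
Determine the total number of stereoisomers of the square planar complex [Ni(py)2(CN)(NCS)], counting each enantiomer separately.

2

In a square planar complex each vertex has one trans partner and two cis neighbours.
Working through the distinct placements yields 2 geometric isomers: py cis; py trans.
Each arrangement has an internal mirror plane or centre of symmetry, so none is chiral.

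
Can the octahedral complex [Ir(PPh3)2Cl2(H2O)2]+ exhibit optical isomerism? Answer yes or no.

yes

The six octahedral sites form three mutually perpendicular trans pairs.
Working through the distinct placements yields 5 geometric isomers: PPh3 trans, Cl trans, H2O trans; PPh3 cis, Cl trans, H2O cis; PPh3 trans, Cl cis, H2O cis; PPh3 cis, Cl cis, H2O cis (chiral); PPh3 cis, Cl cis, H2O trans.
One of these lacks any improper symmetry element and so occurs as an enantiomeric pair, giving 5 + 1 = 6 stereoisomers in total.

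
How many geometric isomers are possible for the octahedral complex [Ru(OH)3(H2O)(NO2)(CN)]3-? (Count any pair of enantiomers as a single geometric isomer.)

4

Systematic placement gives 4 geometric isomers: OH mer (3 arrangements); OH fac (chiral).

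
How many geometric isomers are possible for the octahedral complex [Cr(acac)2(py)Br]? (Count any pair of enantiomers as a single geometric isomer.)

Each acac is bidentate and must span two cis positions.
The distinct arrangements are (2 in all): py and Br mutually cis (chiral); py and Br mutually trans.

2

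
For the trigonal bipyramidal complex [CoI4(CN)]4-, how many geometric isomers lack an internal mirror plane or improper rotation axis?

In a trigonal bipyramid the two axial positions differ from the three equatorial ones.
Systematic placement gives 2 geometric isomers: CN axial; CN equatorial.
Each arrangement has an internal mirror plane or centre of symmetry, so none is chiral.

0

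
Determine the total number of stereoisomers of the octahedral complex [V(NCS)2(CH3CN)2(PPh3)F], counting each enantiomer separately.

8

In an octahedral complex each vertex has one trans partner and four cis neighbours.
Working through the distinct placements yields 6 geometric isomers: NCS cis, CH3CN trans; NCS trans, CH3CN trans; NCS cis, CH3CN cis (3 arrangements, 2 chiral); NCS trans, CH3CN cis.
Of these, 2 lack any improper symmetry element and so occur as enantiomeric pairs, giving 6 + 2 = 8 stereoisomers in total.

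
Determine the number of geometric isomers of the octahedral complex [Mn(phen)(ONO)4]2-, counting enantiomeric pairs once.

An octahedron has six vertices in three trans pairs; every non-trans pair is cis.
Each phen is bidentate and must span two cis positions.
Only one geometric arrangement is possible.

1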